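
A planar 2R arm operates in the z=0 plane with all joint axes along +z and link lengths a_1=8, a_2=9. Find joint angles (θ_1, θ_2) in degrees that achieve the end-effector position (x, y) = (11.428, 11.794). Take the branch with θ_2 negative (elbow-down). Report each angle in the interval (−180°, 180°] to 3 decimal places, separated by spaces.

cos θ_2 = (269.6976−8²−9²)/(2·8·9) = 0.8660; θ_2 = -30.0080° (elbow-down)
β = atan2(11.7940,11.4280) = 45.9030°; ψ = atan2(-4.5011,15.7936) = -15.9073°
θ_1 = β − ψ = 61.8102°

61.810 -30.008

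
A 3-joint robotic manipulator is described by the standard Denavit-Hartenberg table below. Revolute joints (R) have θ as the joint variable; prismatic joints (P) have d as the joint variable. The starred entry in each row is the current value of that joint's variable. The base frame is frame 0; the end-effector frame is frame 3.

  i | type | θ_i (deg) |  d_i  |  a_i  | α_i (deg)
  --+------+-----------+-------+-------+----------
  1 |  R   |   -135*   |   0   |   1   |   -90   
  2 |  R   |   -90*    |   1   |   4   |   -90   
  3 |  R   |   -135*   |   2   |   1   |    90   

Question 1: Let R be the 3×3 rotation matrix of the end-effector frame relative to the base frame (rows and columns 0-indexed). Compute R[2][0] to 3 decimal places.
End-effector x-axis (col 0 of R) = (0.5000,-0.5000,-0.7071)
R[2][0] = -0.7071

-0.707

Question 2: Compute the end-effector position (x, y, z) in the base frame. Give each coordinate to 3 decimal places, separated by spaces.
-0.914 -3.328 3.293

after link 1: o_1 = (-0.7071, -0.7071, 0.0000)
after link 2: o_2 = (-0.0000, -1.4142, 4.0000)
after link 3: o_3 = (-0.9142, -3.3284, 3.2929)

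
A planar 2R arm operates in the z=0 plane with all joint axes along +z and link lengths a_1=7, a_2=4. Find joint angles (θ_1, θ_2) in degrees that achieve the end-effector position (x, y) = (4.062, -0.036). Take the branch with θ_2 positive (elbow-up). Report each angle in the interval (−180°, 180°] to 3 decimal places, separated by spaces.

cos θ_2 = (16.5011−7²−4²)/(2·7·4) = -0.8661; θ_2 = 150.0029° (elbow-up)
β = atan2(-0.0360,4.0620) = -0.5078°; ψ = atan2(1.9998,3.5358) = 29.4922°
θ_1 = β − ψ = -30.0000°

-30.000 150.003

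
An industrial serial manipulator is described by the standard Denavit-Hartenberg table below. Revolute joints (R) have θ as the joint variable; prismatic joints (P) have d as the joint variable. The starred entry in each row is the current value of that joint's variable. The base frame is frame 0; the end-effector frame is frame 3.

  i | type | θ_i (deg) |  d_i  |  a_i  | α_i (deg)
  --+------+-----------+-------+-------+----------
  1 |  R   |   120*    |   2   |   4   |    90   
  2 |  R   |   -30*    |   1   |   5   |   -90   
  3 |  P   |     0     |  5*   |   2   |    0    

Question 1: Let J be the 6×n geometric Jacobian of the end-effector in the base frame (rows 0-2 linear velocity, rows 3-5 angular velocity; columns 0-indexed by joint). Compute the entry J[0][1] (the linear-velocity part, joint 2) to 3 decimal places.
0.415

axis z_1 = (0.8660,0.5000,0.0000); lever o_n−o_1 = (-3.4151,7.9151,0.8301)
cross product → J_v[:, 1] = (0.4151,-0.7189,8.5622)
J_ω[:, 1] = z_1
entry J[0][1] = 0.4151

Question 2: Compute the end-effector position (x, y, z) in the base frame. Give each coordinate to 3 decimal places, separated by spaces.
-5.415 11.379 2.830

after link 1: o_1 = (-2.0000, 3.4641, 2.0000)
after link 2: o_2 = (-3.2990, 7.7141, -0.5000)
after link 3: o_3 = (-5.4151, 11.3792, 2.8301)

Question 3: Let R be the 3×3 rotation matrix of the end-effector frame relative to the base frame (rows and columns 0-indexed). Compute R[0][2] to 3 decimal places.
End-effector z-axis (col 2 of R) = (-0.2500,0.4330,0.8660)
R[0][2] = -0.2500

-0.250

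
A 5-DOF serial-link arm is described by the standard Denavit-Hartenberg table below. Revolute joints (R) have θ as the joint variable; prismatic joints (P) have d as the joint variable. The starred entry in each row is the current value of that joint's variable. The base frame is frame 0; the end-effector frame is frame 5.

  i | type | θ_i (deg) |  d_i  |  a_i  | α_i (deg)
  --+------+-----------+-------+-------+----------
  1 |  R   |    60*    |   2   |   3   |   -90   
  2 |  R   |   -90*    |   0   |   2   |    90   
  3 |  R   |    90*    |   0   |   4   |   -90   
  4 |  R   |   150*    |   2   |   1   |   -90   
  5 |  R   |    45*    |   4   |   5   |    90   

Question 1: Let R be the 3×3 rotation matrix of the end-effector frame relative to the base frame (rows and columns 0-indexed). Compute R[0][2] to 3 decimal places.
0.707

End-effector z-axis (col 2 of R) = (0.7071,-0.0000,-0.7071)
R[0][2] = 0.7071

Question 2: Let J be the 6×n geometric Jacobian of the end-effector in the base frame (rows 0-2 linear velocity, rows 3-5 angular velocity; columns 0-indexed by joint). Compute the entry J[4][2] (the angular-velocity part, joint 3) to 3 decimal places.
-0.866

axis z_2 = (-0.5000,-0.8660,0.0000); lever o_n−o_2 = (1.0714,-2.0000,1.5355)
cross product → J_v[:, 2] = (-1.3298,0.7678,1.9279)
J_ω[:, 2] = z_2
entry J[4][2] = -0.8660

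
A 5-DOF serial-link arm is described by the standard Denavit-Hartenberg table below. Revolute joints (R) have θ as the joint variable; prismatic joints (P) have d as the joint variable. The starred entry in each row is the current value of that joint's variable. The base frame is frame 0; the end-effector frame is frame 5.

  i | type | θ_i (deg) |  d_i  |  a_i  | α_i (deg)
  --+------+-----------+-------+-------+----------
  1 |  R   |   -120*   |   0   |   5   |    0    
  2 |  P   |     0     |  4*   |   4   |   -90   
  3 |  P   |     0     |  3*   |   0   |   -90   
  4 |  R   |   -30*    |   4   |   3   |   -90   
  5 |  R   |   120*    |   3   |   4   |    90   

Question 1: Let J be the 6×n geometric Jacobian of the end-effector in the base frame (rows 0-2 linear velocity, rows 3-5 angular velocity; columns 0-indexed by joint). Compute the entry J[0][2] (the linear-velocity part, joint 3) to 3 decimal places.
0.866

prismatic axis z_2 = (0.8660,-0.5000,0.0000)
J_v[:, 2] = z_2; J_ω[:, 2] = (0,0,0)
entry J[0][2] = 0.8660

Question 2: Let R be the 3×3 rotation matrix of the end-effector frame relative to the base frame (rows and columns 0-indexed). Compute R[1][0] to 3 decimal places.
0.500

End-effector x-axis (col 0 of R) = (-0.0000,0.5000,0.8660)
R[1][0] = 0.5000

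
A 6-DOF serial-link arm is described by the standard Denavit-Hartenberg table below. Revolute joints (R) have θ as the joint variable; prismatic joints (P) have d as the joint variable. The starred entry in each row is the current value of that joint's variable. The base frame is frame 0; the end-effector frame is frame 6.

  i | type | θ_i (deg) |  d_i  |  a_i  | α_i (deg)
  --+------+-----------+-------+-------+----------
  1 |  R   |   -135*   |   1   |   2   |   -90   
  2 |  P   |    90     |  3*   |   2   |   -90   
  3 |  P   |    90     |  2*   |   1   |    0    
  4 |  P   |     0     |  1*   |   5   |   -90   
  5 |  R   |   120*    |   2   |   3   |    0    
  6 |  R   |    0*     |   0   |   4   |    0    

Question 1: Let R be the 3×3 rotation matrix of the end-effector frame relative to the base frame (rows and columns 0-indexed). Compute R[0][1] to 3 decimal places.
End-effector y-axis (col 1 of R) = (0.9659,-0.2588,0.0000)
R[0][1] = 0.9659

0.966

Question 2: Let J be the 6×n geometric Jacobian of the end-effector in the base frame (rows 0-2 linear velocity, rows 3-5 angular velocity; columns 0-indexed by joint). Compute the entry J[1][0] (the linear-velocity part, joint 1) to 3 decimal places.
axis z_0 = ẑ; lever o_n−o_0 = (-3.2259,-3.9331,1.0000)
cross product → J_v[:, 0] = (3.9331,-3.2259,0.0000)
J_ω[:, 0] = z_0
entry J[1][0] = -3.2259

-3.226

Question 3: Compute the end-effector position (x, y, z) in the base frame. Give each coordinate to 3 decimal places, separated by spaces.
-3.226 -3.933 1.000

after link 1: o_1 = (-1.4142, -1.4142, 1.0000)
after link 2: o_2 = (0.7071, -3.5355, -1.0000)
after link 3: o_3 = (1.4142, -1.4142, -1.0000)
after link 4: o_4 = (-1.4142, 2.8284, -1.0000)
after link 5: o_5 = (-2.1907, -0.0694, 1.0000)
after link 6: o_6 = (-3.2259, -3.9331, 1.0000)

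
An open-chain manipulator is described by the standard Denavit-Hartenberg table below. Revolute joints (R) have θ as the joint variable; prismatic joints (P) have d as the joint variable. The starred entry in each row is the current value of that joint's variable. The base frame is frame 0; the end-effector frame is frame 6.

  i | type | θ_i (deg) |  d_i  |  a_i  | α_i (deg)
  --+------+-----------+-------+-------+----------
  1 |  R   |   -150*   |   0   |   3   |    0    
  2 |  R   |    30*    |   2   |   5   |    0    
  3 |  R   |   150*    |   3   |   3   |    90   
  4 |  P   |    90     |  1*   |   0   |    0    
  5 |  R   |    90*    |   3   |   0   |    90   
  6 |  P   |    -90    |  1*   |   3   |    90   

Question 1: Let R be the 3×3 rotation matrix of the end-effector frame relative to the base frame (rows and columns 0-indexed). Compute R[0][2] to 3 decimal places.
End-effector z-axis (col 2 of R) = (0.8660,0.5000,-0.0000)
R[0][2] = 0.8660

0.866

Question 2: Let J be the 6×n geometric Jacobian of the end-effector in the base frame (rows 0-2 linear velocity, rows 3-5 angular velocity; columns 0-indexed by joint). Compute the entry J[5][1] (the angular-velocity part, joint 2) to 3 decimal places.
axis z_1 = (0.0000,0.0000,1.0000); lever o_n−o_1 = (0.5981,-3.6962,6.0000)
cross product → J_v[:, 1] = (3.6962,0.5981,-0.0000)
J_ω[:, 1] = z_1
entry J[5][1] = 1.0000

1.000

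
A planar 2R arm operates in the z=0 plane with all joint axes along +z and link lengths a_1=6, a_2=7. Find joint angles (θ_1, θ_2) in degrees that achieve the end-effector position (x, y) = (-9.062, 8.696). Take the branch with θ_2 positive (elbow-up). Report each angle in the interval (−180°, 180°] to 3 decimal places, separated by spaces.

119.996 30.008

cos θ_2 = (157.7403−6²−7²)/(2·6·7) = 0.8660; θ_2 = 30.0080° (elbow-up)
β = atan2(8.6960,-9.0620) = 136.1807°; ψ = atan2(3.5008,12.0617) = 16.1851°
θ_1 = β − ψ = 119.9956°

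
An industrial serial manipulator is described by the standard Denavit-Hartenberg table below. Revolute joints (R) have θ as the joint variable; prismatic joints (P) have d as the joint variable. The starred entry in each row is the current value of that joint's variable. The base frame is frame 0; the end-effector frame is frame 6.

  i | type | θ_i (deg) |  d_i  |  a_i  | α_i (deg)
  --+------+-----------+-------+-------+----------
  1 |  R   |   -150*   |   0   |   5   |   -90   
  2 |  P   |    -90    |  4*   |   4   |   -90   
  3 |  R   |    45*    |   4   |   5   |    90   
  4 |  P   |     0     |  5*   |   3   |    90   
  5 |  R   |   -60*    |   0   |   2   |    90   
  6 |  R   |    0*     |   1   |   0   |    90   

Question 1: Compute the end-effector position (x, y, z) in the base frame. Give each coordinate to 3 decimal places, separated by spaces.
after link 1: o_1 = (-4.3301, -2.5000, 0.0000)
after link 2: o_2 = (-2.3301, -5.9641, 4.0000)
after link 3: o_3 = (-7.5620, -4.9022, 7.5355)
after link 4: o_4 = (-6.8549, -6.1270, 13.1924)
after link 5: o_5 = (-7.8208, -4.4540, 12.6748)
after link 6: o_6 = (-7.6914, -4.6781, 11.7088)

-7.691 -4.678 11.709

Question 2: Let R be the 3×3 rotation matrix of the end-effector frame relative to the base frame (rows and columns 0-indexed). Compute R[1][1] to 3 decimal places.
-0.224

End-effector y-axis (col 1 of R) = (0.1294,-0.2241,-0.9659)
R[1][1] = -0.2241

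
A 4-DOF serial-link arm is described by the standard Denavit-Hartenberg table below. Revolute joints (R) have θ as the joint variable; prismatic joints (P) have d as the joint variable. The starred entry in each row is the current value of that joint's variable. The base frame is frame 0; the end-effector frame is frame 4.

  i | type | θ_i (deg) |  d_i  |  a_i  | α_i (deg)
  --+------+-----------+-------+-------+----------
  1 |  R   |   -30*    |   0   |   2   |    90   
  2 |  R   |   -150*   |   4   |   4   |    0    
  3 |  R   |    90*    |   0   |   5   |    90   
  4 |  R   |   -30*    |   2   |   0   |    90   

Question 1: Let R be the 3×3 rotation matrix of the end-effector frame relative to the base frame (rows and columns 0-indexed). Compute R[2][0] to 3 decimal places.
-0.750

End-effector x-axis (col 0 of R) = (0.6250,0.2165,-0.7500)
R[2][0] = -0.7500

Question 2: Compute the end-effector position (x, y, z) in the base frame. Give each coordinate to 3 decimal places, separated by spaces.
after link 1: o_1 = (1.7321, -1.0000, 0.0000)
after link 2: o_2 = (-3.2679, -2.7321, -2.0000)
after link 3: o_3 = (-1.1029, -3.9821, -6.3301)
after link 4: o_4 = (-2.6029, -3.1160, -7.3301)

-2.603 -3.116 -7.330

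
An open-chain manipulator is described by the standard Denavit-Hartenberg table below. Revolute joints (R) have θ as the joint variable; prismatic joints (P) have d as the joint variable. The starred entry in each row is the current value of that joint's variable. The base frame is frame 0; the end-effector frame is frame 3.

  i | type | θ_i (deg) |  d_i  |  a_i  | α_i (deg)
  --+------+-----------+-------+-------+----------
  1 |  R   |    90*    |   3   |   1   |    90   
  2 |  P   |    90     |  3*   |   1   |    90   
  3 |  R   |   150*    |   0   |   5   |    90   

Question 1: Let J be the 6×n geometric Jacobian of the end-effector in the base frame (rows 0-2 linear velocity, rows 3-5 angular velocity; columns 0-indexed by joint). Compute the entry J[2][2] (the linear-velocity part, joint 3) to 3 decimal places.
-2.500

axis z_2 = (0.0000,1.0000,-0.0000); lever o_n−o_2 = (2.5000,-0.0000,-4.3301)
cross product → J_v[:, 2] = (-4.3301,0.0000,-2.5000)
J_ω[:, 2] = z_2
entry J[2][2] = -2.5000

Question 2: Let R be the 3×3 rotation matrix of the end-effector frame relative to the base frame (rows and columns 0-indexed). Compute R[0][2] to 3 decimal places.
End-effector z-axis (col 2 of R) = (0.8660,-0.0000,0.5000)
R[0][2] = 0.8660

0.866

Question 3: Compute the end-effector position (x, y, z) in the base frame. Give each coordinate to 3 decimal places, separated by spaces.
5.500 1.000 -0.330

after link 1: o_1 = (0.0000, 1.0000, 3.0000)
after link 2: o_2 = (3.0000, 1.0000, 4.0000)
after link 3: o_3 = (5.5000, 1.0000, -0.3301)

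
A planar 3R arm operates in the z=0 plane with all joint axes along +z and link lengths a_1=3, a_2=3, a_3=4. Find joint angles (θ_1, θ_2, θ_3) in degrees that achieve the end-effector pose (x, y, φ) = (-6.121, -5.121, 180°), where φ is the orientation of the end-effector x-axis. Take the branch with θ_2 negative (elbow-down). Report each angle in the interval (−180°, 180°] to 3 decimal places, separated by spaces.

wrist centre = target − a_3·(cos φ, sin φ) = (-2.1210, -5.1210)
cos θ_2 = (30.7233−3²−3²)/(2·3·3) = 0.7068; θ_2 = -45.0209° (elbow-down)
β = atan2(-5.1210,-2.1210) = -112.4982°; ψ = atan2(-2.1221,5.1205) = -22.5104°
θ_1 = β − ψ = -89.9878°
θ_3 = φ − θ_1 − θ_2 = -44.9914° (wrapped to (-180°,180°])

-89.988 -45.021 -44.991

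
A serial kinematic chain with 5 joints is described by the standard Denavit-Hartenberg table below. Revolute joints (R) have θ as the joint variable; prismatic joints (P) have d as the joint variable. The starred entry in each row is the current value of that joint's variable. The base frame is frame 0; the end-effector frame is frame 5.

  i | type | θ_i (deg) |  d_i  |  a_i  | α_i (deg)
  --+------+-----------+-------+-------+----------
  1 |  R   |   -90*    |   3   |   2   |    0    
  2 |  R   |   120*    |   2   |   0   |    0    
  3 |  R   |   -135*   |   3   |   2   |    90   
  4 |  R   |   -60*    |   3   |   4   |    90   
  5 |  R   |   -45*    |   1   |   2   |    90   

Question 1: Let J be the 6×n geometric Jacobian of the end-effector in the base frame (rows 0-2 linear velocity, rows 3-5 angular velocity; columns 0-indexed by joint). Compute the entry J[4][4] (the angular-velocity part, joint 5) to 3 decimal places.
0.837

axis z_4 = (0.2241,0.8365,-0.5000); lever o_n−o_4 = (1.4072,-0.2125,-1.7247)
cross product → J_v[:, 4] = (-1.5490,-0.3170,-1.2247)
J_ω[:, 4] = z_4
entry J[4][4] = 0.8365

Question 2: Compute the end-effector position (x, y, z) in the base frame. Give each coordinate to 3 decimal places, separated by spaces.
after link 1: o_1 = (0.0000, -2.0000, 3.0000)
after link 2: o_2 = (0.0000, -2.0000, 5.0000)
after link 3: o_3 = (-0.5176, -3.9319, 8.0000)
after link 4: o_4 = (-3.9331, -5.0872, 4.5359)
after link 5: o_5 = (-2.5259, -5.2998, 2.8112)

-2.526 -5.300 2.811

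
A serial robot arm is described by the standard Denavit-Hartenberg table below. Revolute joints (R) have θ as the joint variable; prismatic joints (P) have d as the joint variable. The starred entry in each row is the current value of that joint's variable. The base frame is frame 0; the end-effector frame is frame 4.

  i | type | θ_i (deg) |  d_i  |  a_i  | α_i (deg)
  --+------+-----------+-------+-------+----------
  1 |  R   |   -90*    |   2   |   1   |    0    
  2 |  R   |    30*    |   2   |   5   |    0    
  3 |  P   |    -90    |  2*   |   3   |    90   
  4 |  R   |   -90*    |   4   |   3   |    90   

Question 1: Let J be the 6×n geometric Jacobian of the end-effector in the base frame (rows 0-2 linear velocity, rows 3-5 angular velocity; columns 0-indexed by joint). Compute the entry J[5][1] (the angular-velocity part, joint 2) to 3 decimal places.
1.000

axis z_1 = (0.0000,0.0000,1.0000); lever o_n−o_1 = (-2.0981,-2.3660,1.0000)
cross product → J_v[:, 1] = (2.3660,-2.0981,0.0000)
J_ω[:, 1] = z_1
entry J[5][1] = 1.0000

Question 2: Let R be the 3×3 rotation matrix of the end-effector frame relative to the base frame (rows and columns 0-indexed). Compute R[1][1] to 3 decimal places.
0.866

End-effector y-axis (col 1 of R) = (-0.5000,0.8660,0.0000)
R[1][1] = 0.8660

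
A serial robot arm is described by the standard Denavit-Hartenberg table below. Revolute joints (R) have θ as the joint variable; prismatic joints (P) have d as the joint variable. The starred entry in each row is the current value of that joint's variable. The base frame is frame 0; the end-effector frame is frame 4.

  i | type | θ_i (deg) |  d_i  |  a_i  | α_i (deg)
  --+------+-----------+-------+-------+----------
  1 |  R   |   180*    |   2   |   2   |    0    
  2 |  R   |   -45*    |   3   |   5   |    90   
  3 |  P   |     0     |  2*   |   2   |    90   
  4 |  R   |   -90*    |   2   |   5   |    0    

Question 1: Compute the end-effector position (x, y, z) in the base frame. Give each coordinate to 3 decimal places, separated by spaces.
-9.071 2.828 3.000

after link 1: o_1 = (-2.0000, 0.0000, 2.0000)
after link 2: o_2 = (-5.5355, 3.5355, 5.0000)
after link 3: o_3 = (-5.5355, 6.3640, 5.0000)
after link 4: o_4 = (-9.0711, 2.8284, 3.0000)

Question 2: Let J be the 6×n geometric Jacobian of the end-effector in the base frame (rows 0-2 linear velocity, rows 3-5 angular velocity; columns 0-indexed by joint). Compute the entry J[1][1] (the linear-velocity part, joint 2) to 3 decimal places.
axis z_1 = (0.0000,0.0000,1.0000); lever o_n−o_1 = (-7.0711,2.8284,1.0000)
cross product → J_v[:, 1] = (-2.8284,-7.0711,0.0000)
J_ω[:, 1] = z_1
entry J[1][1] = -7.0711

-7.071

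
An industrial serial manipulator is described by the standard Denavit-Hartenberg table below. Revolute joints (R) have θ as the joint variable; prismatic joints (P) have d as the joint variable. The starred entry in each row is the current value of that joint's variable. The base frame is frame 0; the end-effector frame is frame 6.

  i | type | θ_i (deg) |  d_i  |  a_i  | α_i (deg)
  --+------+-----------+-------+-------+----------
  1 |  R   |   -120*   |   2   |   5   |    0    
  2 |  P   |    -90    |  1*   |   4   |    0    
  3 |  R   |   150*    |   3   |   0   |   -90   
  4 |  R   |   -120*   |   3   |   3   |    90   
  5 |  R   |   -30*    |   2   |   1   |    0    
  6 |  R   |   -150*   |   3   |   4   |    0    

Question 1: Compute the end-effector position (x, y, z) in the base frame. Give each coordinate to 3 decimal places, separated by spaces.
after link 1: o_1 = (-2.5000, -4.3301, 2.0000)
after link 2: o_2 = (-5.9641, -2.3301, 3.0000)
after link 3: o_3 = (-5.9641, -2.3301, 6.0000)
after link 4: o_4 = (-4.1160, 0.4689, 8.5981)
after link 5: o_5 = (-5.6316, 2.0939, 8.3481)
after link 6: o_6 = (-5.9306, 2.6119, 3.3840)

-5.931 2.612 3.384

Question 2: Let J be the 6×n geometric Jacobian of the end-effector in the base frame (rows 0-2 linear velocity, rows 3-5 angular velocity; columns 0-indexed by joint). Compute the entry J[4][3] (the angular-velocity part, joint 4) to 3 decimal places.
0.500

axis z_3 = (0.8660,0.5000,0.0000); lever o_n−o_3 = (0.0335,4.9420,-2.6160)
cross product → J_v[:, 3] = (-1.3080,2.2655,4.2631)
J_ω[:, 3] = z_3
entry J[4][3] = 0.5000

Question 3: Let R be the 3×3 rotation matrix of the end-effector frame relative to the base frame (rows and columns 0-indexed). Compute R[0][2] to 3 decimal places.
End-effector z-axis (col 2 of R) = (-0.4330,0.7500,-0.5000)
R[0][2] = -0.4330

-0.433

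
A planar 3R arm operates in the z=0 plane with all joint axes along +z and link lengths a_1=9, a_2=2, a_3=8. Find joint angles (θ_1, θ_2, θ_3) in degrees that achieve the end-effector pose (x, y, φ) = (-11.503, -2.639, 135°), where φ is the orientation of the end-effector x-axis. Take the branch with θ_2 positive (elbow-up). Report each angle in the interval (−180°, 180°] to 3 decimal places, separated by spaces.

wrist centre = target − a_3·(cos φ, sin φ) = (-5.8461, -8.2959)
cos θ_2 = (102.9986−9²−2²)/(2·9·2) = 0.5000; θ_2 = 60.0025° (elbow-up)
β = atan2(-8.2959,-5.8461) = -125.1726°; ψ = atan2(1.7321,9.9999) = 9.8268°
θ_1 = β − ψ = -134.9994°
θ_3 = φ − θ_1 − θ_2 = -150.0032° (wrapped to (-180°,180°])

-134.999 60.003 -150.003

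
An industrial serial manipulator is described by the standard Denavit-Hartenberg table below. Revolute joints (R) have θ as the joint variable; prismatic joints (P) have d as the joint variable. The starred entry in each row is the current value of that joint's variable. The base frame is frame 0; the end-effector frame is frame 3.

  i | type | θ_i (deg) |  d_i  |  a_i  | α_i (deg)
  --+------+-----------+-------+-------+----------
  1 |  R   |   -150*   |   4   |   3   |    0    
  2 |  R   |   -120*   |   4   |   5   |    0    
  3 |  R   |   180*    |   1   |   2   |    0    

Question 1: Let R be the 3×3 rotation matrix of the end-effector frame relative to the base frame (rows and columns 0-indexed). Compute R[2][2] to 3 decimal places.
1.000

End-effector z-axis (col 2 of R) = (0.0000,0.0000,1.0000)
R[2][2] = 1.0000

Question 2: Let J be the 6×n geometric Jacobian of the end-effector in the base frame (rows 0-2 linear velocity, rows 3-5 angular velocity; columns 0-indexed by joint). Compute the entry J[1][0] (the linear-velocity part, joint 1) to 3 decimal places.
-2.598

axis z_0 = ẑ; lever o_n−o_0 = (-2.5981,1.5000,9.0000)
cross product → J_v[:, 0] = (-1.5000,-2.5981,0.0000)
J_ω[:, 0] = z_0
entry J[1][0] = -2.5981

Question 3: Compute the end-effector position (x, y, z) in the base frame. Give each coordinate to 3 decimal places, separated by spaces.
-2.598 1.500 9.000

after link 1: o_1 = (-2.5981, -1.5000, 4.0000)
after link 2: o_2 = (-2.5981, 3.5000, 8.0000)
after link 3: o_3 = (-2.5981, 1.5000, 9.0000)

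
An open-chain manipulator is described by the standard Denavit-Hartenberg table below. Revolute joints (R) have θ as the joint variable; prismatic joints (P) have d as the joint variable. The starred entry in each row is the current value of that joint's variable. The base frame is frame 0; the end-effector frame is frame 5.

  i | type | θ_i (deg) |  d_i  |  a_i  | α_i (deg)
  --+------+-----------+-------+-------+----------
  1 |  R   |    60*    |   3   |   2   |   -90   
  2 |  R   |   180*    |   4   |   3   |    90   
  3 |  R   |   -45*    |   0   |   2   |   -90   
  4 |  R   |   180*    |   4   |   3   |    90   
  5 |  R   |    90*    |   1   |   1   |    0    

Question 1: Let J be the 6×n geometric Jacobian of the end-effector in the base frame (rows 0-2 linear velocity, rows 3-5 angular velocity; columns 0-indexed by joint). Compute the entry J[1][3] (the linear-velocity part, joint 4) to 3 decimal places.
axis z_3 = (-0.9659,-0.2588,-0.0000); lever o_n−o_3 = (-5.6061,1.6037,1.0000)
cross product → J_v[:, 3] = (-0.2588,0.9659,-3.0000)
J_ω[:, 3] = z_3
entry J[1][3] = 0.9659

0.966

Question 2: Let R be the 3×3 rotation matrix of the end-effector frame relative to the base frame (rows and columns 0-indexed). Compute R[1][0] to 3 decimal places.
-0.259

End-effector x-axis (col 0 of R) = (-0.9659,-0.2588,-0.0000)
R[1][0] = -0.2588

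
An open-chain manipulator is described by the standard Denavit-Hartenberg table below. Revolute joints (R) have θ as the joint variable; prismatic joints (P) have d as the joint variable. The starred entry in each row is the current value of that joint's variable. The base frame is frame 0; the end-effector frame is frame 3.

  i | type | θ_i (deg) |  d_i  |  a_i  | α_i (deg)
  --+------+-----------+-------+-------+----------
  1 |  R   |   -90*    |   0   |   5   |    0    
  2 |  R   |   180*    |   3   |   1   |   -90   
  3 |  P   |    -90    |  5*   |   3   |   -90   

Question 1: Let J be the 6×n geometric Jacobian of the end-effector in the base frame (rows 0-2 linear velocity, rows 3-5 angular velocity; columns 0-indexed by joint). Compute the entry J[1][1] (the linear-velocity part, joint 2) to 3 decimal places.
axis z_1 = (0.0000,0.0000,1.0000); lever o_n−o_1 = (-5.0000,1.0000,6.0000)
cross product → J_v[:, 1] = (-1.0000,-5.0000,0.0000)
J_ω[:, 1] = z_1
entry J[1][1] = -5.0000

-5.000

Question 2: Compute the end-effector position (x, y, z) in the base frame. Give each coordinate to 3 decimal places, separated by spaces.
after link 1: o_1 = (0.0000, -5.0000, 0.0000)
after link 2: o_2 = (0.0000, -4.0000, 3.0000)
after link 3: o_3 = (-5.0000, -4.0000, 6.0000)

-5.000 -4.000 6.000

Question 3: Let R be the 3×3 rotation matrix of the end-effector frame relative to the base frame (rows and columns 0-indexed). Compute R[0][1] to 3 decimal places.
1.000

End-effector y-axis (col 1 of R) = (1.0000,0.0000,-0.0000)
R[0][1] = 1.0000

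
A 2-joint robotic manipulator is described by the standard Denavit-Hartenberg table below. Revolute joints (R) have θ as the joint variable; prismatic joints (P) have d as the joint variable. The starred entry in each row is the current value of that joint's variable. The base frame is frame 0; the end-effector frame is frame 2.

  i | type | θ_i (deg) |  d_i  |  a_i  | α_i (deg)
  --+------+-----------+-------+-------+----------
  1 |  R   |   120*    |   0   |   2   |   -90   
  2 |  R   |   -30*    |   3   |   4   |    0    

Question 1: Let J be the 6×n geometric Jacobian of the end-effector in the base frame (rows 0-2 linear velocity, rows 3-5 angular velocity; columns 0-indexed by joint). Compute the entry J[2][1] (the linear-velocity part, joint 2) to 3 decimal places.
axis z_1 = (-0.8660,-0.5000,0.0000); lever o_n−o_1 = (-4.3301,1.5000,2.0000)
cross product → J_v[:, 1] = (-1.0000,1.7321,-3.4641)
J_ω[:, 1] = z_1
entry J[2][1] = -3.4641

-3.464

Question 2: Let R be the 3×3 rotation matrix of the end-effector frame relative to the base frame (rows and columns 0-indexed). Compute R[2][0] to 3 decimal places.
End-effector x-axis (col 0 of R) = (-0.4330,0.7500,0.5000)
R[2][0] = 0.5000

0.500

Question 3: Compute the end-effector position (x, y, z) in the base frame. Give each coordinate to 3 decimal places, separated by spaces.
after link 1: o_1 = (-1.0000, 1.7321, 0.0000)
after link 2: o_2 = (-5.3301, 3.2321, 2.0000)

-5.330 3.232 2.000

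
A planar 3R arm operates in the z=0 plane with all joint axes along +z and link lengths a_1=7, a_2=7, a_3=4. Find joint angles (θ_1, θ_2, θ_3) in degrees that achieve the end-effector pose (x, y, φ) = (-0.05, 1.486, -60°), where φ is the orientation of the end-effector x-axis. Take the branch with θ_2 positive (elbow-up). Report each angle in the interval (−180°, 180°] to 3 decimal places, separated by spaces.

44.997 134.998 120.005

wrist centre = target − a_3·(cos φ, sin φ) = (-2.0500, 4.9501)
cos θ_2 = (28.7060−7²−7²)/(2·7·7) = -0.7071; θ_2 = 134.9980° (elbow-up)
β = atan2(4.9501,-2.0500) = 112.4961°; ψ = atan2(4.9499,2.0504) = 67.4990°
θ_1 = β − ψ = 44.9971°
θ_3 = φ − θ_1 − θ_2 = 120.0050° (wrapped to (-180°,180°])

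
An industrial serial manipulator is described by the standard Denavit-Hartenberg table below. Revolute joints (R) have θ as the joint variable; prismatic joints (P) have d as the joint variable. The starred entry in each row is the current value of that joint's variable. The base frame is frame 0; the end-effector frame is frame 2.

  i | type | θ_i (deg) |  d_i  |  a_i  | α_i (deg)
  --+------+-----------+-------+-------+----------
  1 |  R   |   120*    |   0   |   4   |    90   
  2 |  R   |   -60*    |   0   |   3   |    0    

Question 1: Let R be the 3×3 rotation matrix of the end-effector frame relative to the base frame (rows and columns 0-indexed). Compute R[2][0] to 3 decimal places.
-0.866

End-effector x-axis (col 0 of R) = (-0.2500,0.4330,-0.8660)
R[2][0] = -0.8660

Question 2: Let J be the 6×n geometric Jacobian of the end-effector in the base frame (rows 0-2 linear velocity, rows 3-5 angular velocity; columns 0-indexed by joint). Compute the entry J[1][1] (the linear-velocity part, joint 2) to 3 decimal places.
2.250

axis z_1 = (0.8660,0.5000,0.0000); lever o_n−o_1 = (-0.7500,1.2990,-2.5981)
cross product → J_v[:, 1] = (-1.2990,2.2500,1.5000)
J_ω[:, 1] = z_1
entry J[1][1] = 2.2500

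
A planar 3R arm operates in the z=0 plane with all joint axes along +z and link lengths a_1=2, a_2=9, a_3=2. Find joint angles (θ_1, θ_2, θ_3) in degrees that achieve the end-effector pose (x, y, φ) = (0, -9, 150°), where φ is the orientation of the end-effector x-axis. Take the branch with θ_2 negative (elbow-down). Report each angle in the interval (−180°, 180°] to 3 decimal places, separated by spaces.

wrist centre = target − a_3·(cos φ, sin φ) = (1.7321, -10.0000)
cos θ_2 = (103.0000−2²−9²)/(2·2·9) = 0.5000; θ_2 = -60.0000° (elbow-down)
β = atan2(-10.0000,1.7321) = -80.1736°; ψ = atan2(-7.7942,6.5000) = -50.1736°
θ_1 = β − ψ = -30.0000°
θ_3 = φ − θ_1 − θ_2 = -120.0000° (wrapped to (-180°,180°])

-30.000 -60.000 -120.000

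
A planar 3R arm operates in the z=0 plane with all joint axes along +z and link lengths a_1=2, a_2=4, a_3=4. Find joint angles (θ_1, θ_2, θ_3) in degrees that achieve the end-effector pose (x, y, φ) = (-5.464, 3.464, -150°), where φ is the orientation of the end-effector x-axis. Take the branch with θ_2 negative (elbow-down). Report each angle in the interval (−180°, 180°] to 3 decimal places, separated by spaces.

130.215 -30.011 109.796

wrist centre = target − a_3·(cos φ, sin φ) = (-1.9999, 5.4640)
cos θ_2 = (33.8549−2²−4²)/(2·2·4) = 0.8659; θ_2 = -30.0109° (elbow-down)
β = atan2(5.4640,-1.9999) = 110.1033°; ψ = atan2(-2.0007,5.4637) = -20.1113°
θ_1 = β − ψ = 130.2146°
θ_3 = φ − θ_1 − θ_2 = 109.7963° (wrapped to (-180°,180°])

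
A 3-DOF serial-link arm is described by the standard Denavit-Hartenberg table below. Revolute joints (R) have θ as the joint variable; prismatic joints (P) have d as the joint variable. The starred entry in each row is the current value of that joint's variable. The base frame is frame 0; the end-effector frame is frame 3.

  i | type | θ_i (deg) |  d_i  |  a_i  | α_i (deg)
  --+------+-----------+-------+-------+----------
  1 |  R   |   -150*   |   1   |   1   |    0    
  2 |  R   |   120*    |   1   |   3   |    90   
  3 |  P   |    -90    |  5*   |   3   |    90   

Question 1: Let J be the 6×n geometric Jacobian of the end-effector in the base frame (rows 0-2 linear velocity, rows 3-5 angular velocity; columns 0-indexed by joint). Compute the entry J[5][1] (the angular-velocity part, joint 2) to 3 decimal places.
1.000

axis z_1 = (0.0000,0.0000,1.0000); lever o_n−o_1 = (0.0981,-5.8301,-2.0000)
cross product → J_v[:, 1] = (5.8301,0.0981,-0.0000)
J_ω[:, 1] = z_1
entry J[5][1] = 1.0000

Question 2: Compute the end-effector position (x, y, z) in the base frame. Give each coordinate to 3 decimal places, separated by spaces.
-0.768 -6.330 -1.000

after link 1: o_1 = (-0.8660, -0.5000, 1.0000)
after link 2: o_2 = (1.7321, -2.0000, 2.0000)
after link 3: o_3 = (-0.7679, -6.3301, -1.0000)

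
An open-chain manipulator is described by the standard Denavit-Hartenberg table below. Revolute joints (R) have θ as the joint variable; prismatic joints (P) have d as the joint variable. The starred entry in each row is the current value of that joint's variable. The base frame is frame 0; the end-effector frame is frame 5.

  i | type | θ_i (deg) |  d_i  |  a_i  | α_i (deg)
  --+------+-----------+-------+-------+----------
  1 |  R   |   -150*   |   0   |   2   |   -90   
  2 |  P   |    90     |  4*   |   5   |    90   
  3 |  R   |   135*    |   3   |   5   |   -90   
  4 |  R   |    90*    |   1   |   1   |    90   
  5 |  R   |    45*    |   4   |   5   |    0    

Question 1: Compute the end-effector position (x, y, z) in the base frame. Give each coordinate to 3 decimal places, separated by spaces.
after link 1: o_1 = (-1.7321, -1.0000, 0.0000)
after link 2: o_2 = (0.2679, -4.4641, -5.0000)
after link 3: o_3 = (-0.5624, -9.0260, -1.4645)
after link 4: o_4 = (-0.0499, -7.9136, -0.7574)
after link 5: o_5 = (3.1762, -6.4303, 4.5711)

3.176 -6.430 4.571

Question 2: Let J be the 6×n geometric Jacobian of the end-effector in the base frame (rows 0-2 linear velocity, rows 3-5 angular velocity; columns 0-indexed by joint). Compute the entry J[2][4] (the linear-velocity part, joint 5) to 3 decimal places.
2.500

axis z_4 = (0.3536,-0.6124,0.7071); lever o_n−o_4 = (3.2261,1.4833,5.3284)
cross product → J_v[:, 4] = (-4.3119,0.3973,2.5000)
J_ω[:, 4] = z_4
entry J[2][4] = 2.5000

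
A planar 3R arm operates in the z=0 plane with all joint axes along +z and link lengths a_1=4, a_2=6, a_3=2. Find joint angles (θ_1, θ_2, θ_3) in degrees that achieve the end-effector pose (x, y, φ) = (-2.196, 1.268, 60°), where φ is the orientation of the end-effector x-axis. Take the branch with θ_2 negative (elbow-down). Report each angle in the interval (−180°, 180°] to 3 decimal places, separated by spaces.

wrist centre = target − a_3·(cos φ, sin φ) = (-3.1960, -0.4641)
cos θ_2 = (10.4298−4²−6²)/(2·4·6) = -0.8660; θ_2 = -150.0024° (elbow-down)
β = atan2(-0.4641,-3.1960) = -171.7385°; ψ = atan2(-2.9998,-1.1963) = -111.7416°
θ_1 = β − ψ = -59.9969°
θ_3 = φ − θ_1 − θ_2 = -90.0006° (wrapped to (-180°,180°])

-59.997 -150.002 -90.001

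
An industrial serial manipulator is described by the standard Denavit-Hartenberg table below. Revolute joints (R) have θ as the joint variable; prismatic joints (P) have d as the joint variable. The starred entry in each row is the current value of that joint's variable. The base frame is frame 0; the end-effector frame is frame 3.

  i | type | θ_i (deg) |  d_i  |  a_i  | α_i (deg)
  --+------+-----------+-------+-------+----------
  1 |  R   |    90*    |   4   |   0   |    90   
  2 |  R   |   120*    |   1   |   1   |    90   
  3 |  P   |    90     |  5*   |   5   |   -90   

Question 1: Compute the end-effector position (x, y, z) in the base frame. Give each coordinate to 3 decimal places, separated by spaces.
after link 1: o_1 = (0.0000, 0.0000, 4.0000)
after link 2: o_2 = (1.0000, -0.5000, 4.8660)
after link 3: o_3 = (6.0000, 3.8301, 7.3660)

6.000 3.830 7.366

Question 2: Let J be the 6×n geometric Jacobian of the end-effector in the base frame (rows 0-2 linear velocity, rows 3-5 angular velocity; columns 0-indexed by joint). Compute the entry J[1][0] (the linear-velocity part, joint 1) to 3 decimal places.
axis z_0 = ẑ; lever o_n−o_0 = (6.0000,3.8301,7.3660)
cross product → J_v[:, 0] = (-3.8301,6.0000,0.0000)
J_ω[:, 0] = z_0
entry J[1][0] = 6.0000

6.000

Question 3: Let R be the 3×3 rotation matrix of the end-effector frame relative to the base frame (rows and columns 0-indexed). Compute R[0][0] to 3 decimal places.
1.000

End-effector x-axis (col 0 of R) = (1.0000,-0.0000,0.0000)
R[0][0] = 1.0000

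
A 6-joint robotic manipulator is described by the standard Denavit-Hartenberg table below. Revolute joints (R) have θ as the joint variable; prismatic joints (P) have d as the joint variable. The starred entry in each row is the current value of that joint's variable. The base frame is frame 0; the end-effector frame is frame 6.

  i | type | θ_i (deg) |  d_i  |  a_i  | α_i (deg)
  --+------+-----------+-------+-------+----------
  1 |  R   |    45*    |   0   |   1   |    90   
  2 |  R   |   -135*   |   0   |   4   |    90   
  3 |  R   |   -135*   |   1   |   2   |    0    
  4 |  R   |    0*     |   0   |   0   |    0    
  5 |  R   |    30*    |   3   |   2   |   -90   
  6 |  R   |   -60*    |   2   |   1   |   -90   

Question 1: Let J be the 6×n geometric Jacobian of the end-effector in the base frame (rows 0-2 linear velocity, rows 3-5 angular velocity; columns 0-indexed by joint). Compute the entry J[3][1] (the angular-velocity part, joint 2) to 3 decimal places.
0.707

axis z_1 = (0.7071,-0.7071,0.0000); lever o_n−o_1 = (-7.4419,-1.2948,0.7039)
cross product → J_v[:, 1] = (-0.4977,-0.4977,-6.1777)
J_ω[:, 1] = z_1
entry J[3][1] = 0.7071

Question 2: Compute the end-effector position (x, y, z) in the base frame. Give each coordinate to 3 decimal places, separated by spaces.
after link 1: o_1 = (0.7071, 0.7071, 0.0000)
after link 2: o_2 = (-1.2929, -1.2929, -2.8284)
after link 3: o_3 = (-2.0858, -0.0858, -1.1213)
after link 4: o_4 = (-2.0858, -0.0858, -1.1213)
after link 5: o_5 = (-4.6930, 0.0391, 1.3660)
after link 6: o_6 = (-6.7348, -0.5876, 0.7039)

-6.735 -0.588 0.704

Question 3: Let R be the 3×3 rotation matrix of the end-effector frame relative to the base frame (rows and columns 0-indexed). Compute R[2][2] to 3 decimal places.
-0.195

End-effector z-axis (col 2 of R) = (-0.2294,0.9536,-0.1951)
R[2][2] = -0.1951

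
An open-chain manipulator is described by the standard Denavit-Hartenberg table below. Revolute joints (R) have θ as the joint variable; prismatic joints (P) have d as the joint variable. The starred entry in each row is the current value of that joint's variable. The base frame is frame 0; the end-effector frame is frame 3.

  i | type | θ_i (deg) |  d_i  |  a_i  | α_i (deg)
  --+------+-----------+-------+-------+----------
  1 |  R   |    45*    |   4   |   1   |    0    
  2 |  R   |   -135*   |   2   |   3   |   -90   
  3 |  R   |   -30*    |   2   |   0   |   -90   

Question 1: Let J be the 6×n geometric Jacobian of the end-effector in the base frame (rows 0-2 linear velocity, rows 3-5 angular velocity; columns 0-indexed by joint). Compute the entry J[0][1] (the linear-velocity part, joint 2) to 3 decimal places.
3.000

axis z_1 = (0.0000,0.0000,1.0000); lever o_n−o_1 = (2.0000,-3.0000,2.0000)
cross product → J_v[:, 1] = (3.0000,2.0000,-0.0000)
J_ω[:, 1] = z_1
entry J[0][1] = 3.0000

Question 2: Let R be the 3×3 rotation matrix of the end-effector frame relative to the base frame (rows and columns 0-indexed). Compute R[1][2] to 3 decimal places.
End-effector z-axis (col 2 of R) = (0.0000,-0.5000,-0.8660)
R[1][2] = -0.5000

-0.500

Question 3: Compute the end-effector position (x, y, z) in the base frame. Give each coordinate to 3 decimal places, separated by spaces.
2.707 -2.293 6.000

after link 1: o_1 = (0.7071, 0.7071, 4.0000)
after link 2: o_2 = (0.7071, -2.2929, 6.0000)
after link 3: o_3 = (2.7071, -2.2929, 6.0000)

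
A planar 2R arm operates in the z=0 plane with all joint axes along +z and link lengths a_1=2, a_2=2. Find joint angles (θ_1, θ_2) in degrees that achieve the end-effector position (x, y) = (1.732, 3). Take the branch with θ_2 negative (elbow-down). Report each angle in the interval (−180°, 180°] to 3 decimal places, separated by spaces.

90.001 -60.001

cos θ_2 = (11.9998−2²−2²)/(2·2·2) = 0.5000; θ_2 = -60.0015° (elbow-down)
β = atan2(3.0000,1.7320) = 60.0007°; ψ = atan2(-1.7321,3.0000) = -30.0007°
θ_1 = β − ψ = 90.0015°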